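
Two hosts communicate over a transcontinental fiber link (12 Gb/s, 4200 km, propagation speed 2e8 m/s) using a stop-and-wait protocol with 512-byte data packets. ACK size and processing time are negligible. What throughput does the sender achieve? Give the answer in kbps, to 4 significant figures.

t_tx = L/R = 4096/12000000000 = 3.41333e-07 s.
t_prop = 4200000/200000000 = 0.021 s; RTT = 0.042 s.
Cycle = t_tx + RTT = 0.0420003 s.
Throughput = L / cycle = 4096 / 0.0420003 = 97.52 kbps.

97.52 kbps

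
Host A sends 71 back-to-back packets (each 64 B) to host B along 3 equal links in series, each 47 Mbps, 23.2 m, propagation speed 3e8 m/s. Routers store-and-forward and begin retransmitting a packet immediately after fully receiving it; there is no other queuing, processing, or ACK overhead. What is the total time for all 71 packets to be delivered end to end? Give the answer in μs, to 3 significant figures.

795 μs

Per-hop transmission t_tx = L/R = 512/47000000 = 10.8936 μs.
Per-hop propagation t_prop = 23.2/300000000 = 0.0773333 μs.
Pipeline fill: first packet needs 3·t_tx to clear all hops; remaining 70 packets each add one t_tx.
Total = (3+71-1)·t_tx + 3·t_prop = 73·10.8936 + 3·0.0773333 = 795 μs.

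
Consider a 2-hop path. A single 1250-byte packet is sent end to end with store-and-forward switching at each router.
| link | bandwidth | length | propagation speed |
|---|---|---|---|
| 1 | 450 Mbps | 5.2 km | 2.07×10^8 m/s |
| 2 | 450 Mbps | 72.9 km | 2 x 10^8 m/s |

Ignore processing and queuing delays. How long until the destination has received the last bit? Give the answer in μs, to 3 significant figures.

L = 1250 × 8 = 10000 bits.
Transmission delay per hop = L/R = 10000/450000000 = 22.2222 μs; 2 hops → 44.4444 μs.
Propagation delays (d/s per hop): 25.1208, 364.5 μs; sum = 389.621 μs.
End-to-end = 434 μs.

434 μs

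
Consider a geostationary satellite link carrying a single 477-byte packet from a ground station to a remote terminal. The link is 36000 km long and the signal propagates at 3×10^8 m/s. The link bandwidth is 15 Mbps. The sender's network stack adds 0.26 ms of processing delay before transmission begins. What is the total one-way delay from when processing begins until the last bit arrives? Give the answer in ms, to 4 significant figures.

120.5 ms

L = 477 × 8 = 3816 bits.
Transmission delay = L/R = 3816 / 15000000 = 0.2544 ms.
Propagation delay = d/s = 36000000 m / 300000000 m/s = 120 ms.
Plus processing delay 0.26 ms = 0.26 ms.
Total = 120.5 ms.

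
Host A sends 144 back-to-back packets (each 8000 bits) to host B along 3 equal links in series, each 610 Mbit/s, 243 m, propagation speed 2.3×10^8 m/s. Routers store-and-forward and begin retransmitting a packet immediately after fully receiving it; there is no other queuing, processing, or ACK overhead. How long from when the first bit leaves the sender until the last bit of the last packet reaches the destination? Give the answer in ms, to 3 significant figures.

1.92 ms

Per-hop transmission t_tx = L/R = 8000/610000000 = 0.0131148 ms.
Per-hop propagation t_prop = 243/2.3e+08 = 0.00105652 ms.
Pipeline fill: first packet needs 3·t_tx to clear all hops; remaining 143 packets each add one t_tx.
Total = (3+144-1)·t_tx + 3·t_prop = 146·0.0131148 + 3·0.00105652 = 1.92 ms.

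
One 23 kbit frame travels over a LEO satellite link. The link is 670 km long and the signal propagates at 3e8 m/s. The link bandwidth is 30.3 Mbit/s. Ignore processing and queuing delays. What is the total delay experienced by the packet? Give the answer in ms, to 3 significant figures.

2.99 ms

L = 23000 bits.
Transmission delay = L/R = 23000 / 30300000 = 0.759076 ms.
Propagation delay = d/s = 670000 m / 300000000 m/s = 2.23333 ms.
Total = 2.99 ms.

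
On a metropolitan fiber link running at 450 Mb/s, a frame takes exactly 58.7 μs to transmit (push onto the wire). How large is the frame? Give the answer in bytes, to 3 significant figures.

L = R × t_tx = 450000000 b/s × 5.87e-05 s = 26415 bits.
In bytes: 26415 / 8 = 3300 bytes.

3300 bytes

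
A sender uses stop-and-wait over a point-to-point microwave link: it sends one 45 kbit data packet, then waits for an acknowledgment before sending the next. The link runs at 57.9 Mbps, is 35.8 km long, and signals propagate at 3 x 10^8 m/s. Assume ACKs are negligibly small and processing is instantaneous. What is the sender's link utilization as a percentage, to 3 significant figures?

76.5 %

t_tx = L/R = 45000/57900000 = 0.000777202 s.
t_prop = 35800/300000000 = 0.000119333 s; RTT = 0.000238667 s.
Cycle = t_tx + RTT = 0.00101587 s.
Utilization = t_tx / cycle = 0.000777202/0.00101587 = 76.5 %.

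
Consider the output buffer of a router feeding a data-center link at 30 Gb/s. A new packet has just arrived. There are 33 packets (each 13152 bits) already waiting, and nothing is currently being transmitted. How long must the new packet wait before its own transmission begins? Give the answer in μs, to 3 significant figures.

14.5 μs

Each queued packet: L/R = 13152/30000000000 = 0.4384 μs.
33 queued → 14.4672 μs.
Queuing delay = 14.5 μs.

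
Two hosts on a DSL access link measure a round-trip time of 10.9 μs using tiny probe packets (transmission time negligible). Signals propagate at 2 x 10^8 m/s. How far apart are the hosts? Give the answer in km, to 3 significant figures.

1.09 km

One-way propagation = RTT/2 = 5.45 μs.
d = s × t = 200000000 × 5.45e-06 = 1.09 km.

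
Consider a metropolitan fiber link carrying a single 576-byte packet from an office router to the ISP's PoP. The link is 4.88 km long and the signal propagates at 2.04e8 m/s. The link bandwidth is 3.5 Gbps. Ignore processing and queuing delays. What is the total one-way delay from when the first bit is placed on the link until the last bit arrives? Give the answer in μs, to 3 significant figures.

25.2 μs

L = 576 × 8 = 4608 bits.
Transmission delay = L/R = 4608 / 3500000000 = 1.31657 μs.
Propagation delay = d/s = 4880 m / 204000000 m/s = 23.9216 μs.
Total = 25.2 μs.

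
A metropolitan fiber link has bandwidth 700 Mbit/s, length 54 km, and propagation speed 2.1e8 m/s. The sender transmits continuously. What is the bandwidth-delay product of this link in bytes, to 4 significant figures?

Propagation delay = 54000 / 210000000 = 0.000257143 s.
BDP = R × t_prop = 700000000 × 0.000257143 = 180000 bits.
In bytes: 180000/8 = 22500 bytes.

22500 bytes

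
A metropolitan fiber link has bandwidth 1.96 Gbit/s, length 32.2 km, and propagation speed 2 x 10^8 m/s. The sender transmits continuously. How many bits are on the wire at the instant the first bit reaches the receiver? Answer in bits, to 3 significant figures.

316000 bits

Propagation delay = 32200 / 200000000 = 0.000161 s.
BDP = R × t_prop = 1960000000 × 0.000161 = 315560 bits.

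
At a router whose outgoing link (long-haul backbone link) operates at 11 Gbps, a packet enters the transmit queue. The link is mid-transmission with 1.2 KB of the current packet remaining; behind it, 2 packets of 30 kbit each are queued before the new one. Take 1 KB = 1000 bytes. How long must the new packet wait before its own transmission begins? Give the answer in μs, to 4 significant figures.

6.327 μs

Each queued packet: L/R = 30000/11000000000 = 2.72727 μs.
2 queued → 5.45455 μs.
Plus remaining 9600 bits of current packet: 0.872727 μs.
Queuing delay = 6.327 μs.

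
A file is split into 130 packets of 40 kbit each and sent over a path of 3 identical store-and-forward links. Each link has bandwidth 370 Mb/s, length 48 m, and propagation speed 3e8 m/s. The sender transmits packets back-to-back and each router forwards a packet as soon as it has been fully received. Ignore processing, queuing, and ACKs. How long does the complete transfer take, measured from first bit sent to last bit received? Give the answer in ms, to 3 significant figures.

Per-hop transmission t_tx = L/R = 40000/370000000 = 0.108108 ms.
Per-hop propagation t_prop = 48/300000000 = 0.00016 ms.
Pipeline fill: first packet needs 3·t_tx to clear all hops; remaining 129 packets each add one t_tx.
Total = (3+130-1)·t_tx + 3·t_prop = 132·0.108108 + 3·0.00016 = 14.3 ms.

14.3 ms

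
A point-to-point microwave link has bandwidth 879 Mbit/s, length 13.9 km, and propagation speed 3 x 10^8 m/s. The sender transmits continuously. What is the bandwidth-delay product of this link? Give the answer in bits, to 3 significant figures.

40700 bits

Propagation delay = 13900 / 300000000 = 4.63333e-05 s.
BDP = R × t_prop = 879000000 × 4.63333e-05 = 40727 bits.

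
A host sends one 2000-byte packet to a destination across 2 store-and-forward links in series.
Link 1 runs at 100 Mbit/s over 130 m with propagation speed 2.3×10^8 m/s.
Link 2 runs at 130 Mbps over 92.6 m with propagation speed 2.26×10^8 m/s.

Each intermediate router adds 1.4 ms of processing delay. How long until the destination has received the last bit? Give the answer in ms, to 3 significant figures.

L = 2000 × 8 = 16000 bits.
Transmission delays (L/R per hop): 0.16, 0.123077 ms; sum = 0.283077 ms.
Propagation delays (d/s per hop): 0.000565217, 0.000409735 ms; sum = 0.000974952 ms.
Processing at 1 router(s): 1 × 1.4 ms = 1.4 ms.
End-to-end = 1.68 ms.

1.68 ms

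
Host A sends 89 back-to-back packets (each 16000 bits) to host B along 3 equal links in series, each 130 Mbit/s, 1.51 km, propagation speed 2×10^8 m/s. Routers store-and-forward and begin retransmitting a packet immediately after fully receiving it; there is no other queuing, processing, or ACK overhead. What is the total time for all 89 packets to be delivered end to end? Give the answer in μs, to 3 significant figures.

Per-hop transmission t_tx = L/R = 16000/130000000 = 123.077 μs.
Per-hop propagation t_prop = 1510/200000000 = 7.55 μs.
Pipeline fill: first packet needs 3·t_tx to clear all hops; remaining 88 packets each add one t_tx.
Total = (3+89-1)·t_tx + 3·t_prop = 91·123.077 + 3·7.55 = 11200 μs.

11200 μs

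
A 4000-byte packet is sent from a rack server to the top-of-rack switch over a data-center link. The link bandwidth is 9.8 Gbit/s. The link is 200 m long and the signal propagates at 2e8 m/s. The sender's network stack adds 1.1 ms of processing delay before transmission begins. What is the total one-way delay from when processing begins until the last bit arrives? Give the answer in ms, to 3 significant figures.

L = 4000 × 8 = 32000 bits.
Transmission delay = L/R = 32000 / 9800000000 = 0.00326531 ms.
Propagation delay = d/s = 200 m / 200000000 m/s = 0.001 ms.
Plus processing delay 1.1 ms = 1.1 ms.
Total = 1.10 ms.

1.10 ms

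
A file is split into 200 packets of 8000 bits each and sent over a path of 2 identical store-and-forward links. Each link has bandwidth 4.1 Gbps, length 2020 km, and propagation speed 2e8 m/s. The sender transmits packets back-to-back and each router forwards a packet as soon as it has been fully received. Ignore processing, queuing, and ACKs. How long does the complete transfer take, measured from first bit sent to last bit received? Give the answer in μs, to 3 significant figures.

Per-hop transmission t_tx = L/R = 8000/4.1e+09 = 1.95122 μs.
Per-hop propagation t_prop = 2020000/200000000 = 10100 μs.
Pipeline fill: first packet needs 2·t_tx to clear all hops; remaining 199 packets each add one t_tx.
Total = (2+200-1)·t_tx + 2·t_prop = 201·1.95122 + 2·10100 = 20600 μs.

20600 μs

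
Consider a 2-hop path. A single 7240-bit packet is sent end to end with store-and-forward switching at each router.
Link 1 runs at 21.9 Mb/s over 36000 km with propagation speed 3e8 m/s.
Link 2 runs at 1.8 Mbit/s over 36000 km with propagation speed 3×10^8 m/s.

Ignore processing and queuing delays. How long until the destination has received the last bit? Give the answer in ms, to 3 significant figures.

244 ms

Transmission delays (L/R per hop): 0.330594, 4.02222 ms; sum = 4.35282 ms.
Propagation delays (d/s per hop): 120, 120 ms; sum = 240 ms.
End-to-end = 244 ms.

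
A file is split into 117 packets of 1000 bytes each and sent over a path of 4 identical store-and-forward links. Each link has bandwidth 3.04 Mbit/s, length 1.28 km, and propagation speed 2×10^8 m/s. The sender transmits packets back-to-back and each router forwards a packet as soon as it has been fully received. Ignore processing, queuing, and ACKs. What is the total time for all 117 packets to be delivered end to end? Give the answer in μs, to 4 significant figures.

315800 μs

Per-hop transmission t_tx = L/R = 8000/3040000 = 2631.58 μs.
Per-hop propagation t_prop = 1280/200000000 = 6.4 μs.
Pipeline fill: first packet needs 4·t_tx to clear all hops; remaining 116 packets each add one t_tx.
Total = (4+117-1)·t_tx + 4·t_prop = 120·2631.58 + 4·6.4 = 315800 μs.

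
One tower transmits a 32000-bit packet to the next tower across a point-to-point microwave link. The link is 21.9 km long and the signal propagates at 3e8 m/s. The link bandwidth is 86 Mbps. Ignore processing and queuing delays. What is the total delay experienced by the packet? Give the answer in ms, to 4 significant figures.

0.4451 ms

Transmission delay = L/R = 32000 / 86000000 = 0.372093 ms.
Propagation delay = d/s = 21900 m / 300000000 m/s = 0.073 ms.
Total = 0.4451 ms.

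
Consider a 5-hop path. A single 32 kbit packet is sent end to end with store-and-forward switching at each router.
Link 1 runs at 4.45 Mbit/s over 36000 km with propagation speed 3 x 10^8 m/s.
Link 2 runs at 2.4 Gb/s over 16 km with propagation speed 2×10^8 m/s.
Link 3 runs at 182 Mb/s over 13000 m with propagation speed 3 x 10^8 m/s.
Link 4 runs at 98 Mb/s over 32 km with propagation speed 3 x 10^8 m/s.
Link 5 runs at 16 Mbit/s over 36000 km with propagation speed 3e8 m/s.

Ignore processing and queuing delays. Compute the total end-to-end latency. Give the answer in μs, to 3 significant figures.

250000 μs

L = 32000 bits.
Transmission delays (L/R per hop): 7191.01, 13.3333, 175.824, 326.531, 2000 μs; sum = 9706.7 μs.
Propagation delays (d/s per hop): 120000, 80, 43.3333, 106.667, 120000 μs; sum = 240230 μs.
End-to-end = 250000 μs.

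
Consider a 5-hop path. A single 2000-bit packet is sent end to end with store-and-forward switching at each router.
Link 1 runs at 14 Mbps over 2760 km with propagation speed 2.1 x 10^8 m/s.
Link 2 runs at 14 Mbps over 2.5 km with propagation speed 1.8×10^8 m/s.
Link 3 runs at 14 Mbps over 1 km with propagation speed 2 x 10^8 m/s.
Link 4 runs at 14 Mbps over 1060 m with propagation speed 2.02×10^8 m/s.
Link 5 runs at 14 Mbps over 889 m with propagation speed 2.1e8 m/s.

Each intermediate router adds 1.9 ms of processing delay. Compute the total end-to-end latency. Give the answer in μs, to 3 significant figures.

Transmission delay per hop = L/R = 2000/14000000 = 142.857 μs; 5 hops → 714.286 μs.
Propagation delays (d/s per hop): 13142.9, 13.8889, 5, 5.24752, 4.23333 μs; sum = 13171.2 μs.
Processing at 4 router(s): 4 × 1.9 ms = 7600 μs.
End-to-end = 21500 μs.

21500 μs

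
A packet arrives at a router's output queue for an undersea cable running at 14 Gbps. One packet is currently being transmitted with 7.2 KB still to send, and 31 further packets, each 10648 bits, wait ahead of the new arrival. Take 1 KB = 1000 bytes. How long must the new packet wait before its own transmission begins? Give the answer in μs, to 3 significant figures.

Each queued packet: L/R = 10648/14000000000 = 0.760571 μs.
31 queued → 23.5777 μs.
Plus remaining 57600 bits of current packet: 4.11429 μs.
Queuing delay = 27.7 μs.

27.7 μs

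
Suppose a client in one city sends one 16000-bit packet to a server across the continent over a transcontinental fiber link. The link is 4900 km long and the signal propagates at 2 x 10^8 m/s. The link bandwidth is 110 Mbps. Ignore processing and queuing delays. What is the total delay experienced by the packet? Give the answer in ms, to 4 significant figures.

Transmission delay = L/R = 16000 / 110000000 = 0.145455 ms.
Propagation delay = d/s = 4900000 m / 200000000 m/s = 24.5 ms.
Total = 24.65 ms.

24.65 ms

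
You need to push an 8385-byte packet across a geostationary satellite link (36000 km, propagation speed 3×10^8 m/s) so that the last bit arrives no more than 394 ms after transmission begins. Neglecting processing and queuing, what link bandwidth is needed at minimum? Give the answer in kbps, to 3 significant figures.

L = 67080 bits.
Propagation delay = 36000000 / 300000000 = 120 ms.
Transmission budget = 394 − 120 = 274 ms.
R ≥ L / t_tx = 67080 bits / 0.274 s = 245 kbps.

245 kbps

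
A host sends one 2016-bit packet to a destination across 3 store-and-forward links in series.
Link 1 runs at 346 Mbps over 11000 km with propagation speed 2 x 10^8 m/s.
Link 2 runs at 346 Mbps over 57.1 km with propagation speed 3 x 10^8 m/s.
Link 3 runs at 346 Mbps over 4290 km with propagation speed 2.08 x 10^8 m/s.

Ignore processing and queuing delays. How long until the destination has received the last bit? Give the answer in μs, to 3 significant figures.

75800 μs

Transmission delay per hop = L/R = 2016/346000000 = 5.82659 μs; 3 hops → 17.4798 μs.
Propagation delays (d/s per hop): 55000, 190.333, 20625 μs; sum = 75815.3 μs.
End-to-end = 75800 μs.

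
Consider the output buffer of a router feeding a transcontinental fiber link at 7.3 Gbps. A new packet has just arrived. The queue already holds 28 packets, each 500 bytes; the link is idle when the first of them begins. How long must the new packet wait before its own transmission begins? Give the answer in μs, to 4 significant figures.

Each queued packet: L/R = 4000/7300000000 = 0.547945 μs.
28 queued → 15.3425 μs.
Queuing delay = 15.34 μs.

15.34 μs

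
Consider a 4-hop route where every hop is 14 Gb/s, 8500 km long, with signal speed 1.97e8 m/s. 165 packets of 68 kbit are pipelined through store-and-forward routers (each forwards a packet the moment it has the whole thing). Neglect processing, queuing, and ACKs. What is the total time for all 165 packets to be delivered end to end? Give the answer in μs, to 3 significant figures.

173000 μs

Per-hop transmission t_tx = L/R = 68000/14000000000 = 4.85714 μs.
Per-hop propagation t_prop = 8500000/197000000 = 43147.2 μs.
Pipeline fill: first packet needs 4·t_tx to clear all hops; remaining 164 packets each add one t_tx.
Total = (4+165-1)·t_tx + 4·t_prop = 168·4.85714 + 4·43147.2 = 173000 μs.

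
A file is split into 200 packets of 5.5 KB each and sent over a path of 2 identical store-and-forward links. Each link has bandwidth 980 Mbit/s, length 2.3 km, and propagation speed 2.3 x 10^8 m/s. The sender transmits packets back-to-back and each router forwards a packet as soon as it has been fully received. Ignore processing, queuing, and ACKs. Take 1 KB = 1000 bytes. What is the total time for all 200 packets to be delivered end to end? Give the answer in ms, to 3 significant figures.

9.04 ms

Per-hop transmission t_tx = L/R = 44000/980000000 = 0.044898 ms.
Per-hop propagation t_prop = 2300/2.3e+08 = 0.01 ms.
Pipeline fill: first packet needs 2·t_tx to clear all hops; remaining 199 packets each add one t_tx.
Total = (2+200-1)·t_tx + 2·t_prop = 201·0.044898 + 2·0.01 = 9.04 ms.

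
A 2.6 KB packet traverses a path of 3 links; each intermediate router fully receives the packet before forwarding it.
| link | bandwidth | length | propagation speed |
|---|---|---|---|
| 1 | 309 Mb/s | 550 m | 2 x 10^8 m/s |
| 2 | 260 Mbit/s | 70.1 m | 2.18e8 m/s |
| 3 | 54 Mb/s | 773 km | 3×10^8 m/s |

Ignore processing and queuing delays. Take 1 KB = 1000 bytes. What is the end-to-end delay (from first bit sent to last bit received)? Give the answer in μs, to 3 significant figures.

L = 20800 bits.
Transmission delays (L/R per hop): 67.3139, 80, 385.185 μs; sum = 532.499 μs.
Propagation delays (d/s per hop): 2.75, 0.32156, 2576.67 μs; sum = 2579.74 μs.
End-to-end = 3110 μs.

3110 μs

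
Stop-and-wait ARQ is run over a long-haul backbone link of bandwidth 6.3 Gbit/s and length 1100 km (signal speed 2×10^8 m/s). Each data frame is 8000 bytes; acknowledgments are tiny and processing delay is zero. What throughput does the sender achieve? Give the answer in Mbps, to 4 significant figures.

t_tx = L/R = 64000/6300000000 = 1.01587e-05 s.
t_prop = 1100000/200000000 = 0.0055 s; RTT = 0.011 s.
Cycle = t_tx + RTT = 0.0110102 s.
Throughput = L / cycle = 64000 / 0.0110102 = 5.813 Mbps.

5.813 Mbps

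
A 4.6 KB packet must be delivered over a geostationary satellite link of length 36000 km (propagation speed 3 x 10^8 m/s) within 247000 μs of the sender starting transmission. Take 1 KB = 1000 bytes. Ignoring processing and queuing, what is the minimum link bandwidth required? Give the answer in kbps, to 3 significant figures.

L = 36800 bits.
Propagation delay = 36000000 / 300000000 = 120000 μs.
Transmission budget = 247000 − 120000 = 127000 μs.
R ≥ L / t_tx = 36800 bits / 0.127 s = 290 kbps.

290 kbps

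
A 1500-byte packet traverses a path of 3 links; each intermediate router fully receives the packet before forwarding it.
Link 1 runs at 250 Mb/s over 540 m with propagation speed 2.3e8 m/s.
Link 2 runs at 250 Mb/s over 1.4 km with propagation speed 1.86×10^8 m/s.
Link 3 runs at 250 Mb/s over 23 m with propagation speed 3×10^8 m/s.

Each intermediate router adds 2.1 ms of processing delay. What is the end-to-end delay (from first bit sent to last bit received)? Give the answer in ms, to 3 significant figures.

L = 1500 × 8 = 12000 bits.
Transmission delay per hop = L/R = 12000/250000000 = 0.048 ms; 3 hops → 0.144 ms.
Propagation delays (d/s per hop): 0.00234783, 0.00752688, 7.66667e-05 ms; sum = 0.00995137 ms.
Processing at 2 router(s): 2 × 2.1 ms = 4.2 ms.
End-to-end = 4.35 ms.

4.35 ms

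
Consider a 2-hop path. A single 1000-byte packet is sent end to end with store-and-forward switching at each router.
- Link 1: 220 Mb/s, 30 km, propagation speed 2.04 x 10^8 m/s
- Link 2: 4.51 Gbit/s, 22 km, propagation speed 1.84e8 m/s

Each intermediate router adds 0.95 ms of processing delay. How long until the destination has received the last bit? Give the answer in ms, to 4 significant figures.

1.255 ms

L = 1000 × 8 = 8000 bits.
Transmission delays (L/R per hop): 0.0363636, 0.00177384 ms; sum = 0.0381375 ms.
Propagation delays (d/s per hop): 0.147059, 0.119565 ms; sum = 0.266624 ms.
Processing at 1 router(s): 1 × 0.95 ms = 0.95 ms.
End-to-end = 1.255 ms.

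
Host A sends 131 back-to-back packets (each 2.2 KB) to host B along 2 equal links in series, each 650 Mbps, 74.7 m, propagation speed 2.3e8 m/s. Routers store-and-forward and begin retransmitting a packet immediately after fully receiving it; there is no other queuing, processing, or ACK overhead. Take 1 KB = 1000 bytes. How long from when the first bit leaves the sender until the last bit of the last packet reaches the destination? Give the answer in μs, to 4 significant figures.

Per-hop transmission t_tx = L/R = 17600/650000000 = 27.0769 μs.
Per-hop propagation t_prop = 74.7/2.3e+08 = 0.324783 μs.
Pipeline fill: first packet needs 2·t_tx to clear all hops; remaining 130 packets each add one t_tx.
Total = (2+131-1)·t_tx + 2·t_prop = 132·27.0769 + 2·0.324783 = 3575 μs.

3575 μs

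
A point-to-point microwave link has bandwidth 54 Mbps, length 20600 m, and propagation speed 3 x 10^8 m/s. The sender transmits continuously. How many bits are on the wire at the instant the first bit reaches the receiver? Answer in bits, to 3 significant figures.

3710 bits

Propagation delay = 20600 / 300000000 = 6.86667e-05 s.
BDP = R × t_prop = 54000000 × 6.86667e-05 = 3708 bits.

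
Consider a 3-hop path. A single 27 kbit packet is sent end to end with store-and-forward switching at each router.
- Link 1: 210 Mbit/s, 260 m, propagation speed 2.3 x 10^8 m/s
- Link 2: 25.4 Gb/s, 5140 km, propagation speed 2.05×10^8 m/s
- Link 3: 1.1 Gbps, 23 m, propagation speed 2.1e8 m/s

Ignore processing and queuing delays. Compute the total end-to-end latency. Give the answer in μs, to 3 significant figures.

25200 μs

L = 27000 bits.
Transmission delays (L/R per hop): 128.571, 1.06299, 24.5455 μs; sum = 154.18 μs.
Propagation delays (d/s per hop): 1.13043, 25073.2, 0.109524 μs; sum = 25074.4 μs.
End-to-end = 25200 μs.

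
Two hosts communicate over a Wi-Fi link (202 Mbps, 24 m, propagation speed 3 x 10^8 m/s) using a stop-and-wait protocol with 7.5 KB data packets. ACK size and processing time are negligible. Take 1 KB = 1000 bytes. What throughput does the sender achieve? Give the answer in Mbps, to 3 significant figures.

t_tx = L/R = 60000/202000000 = 0.00029703 s.
t_prop = 24/300000000 = 8e-08 s; RTT = 1.6e-07 s.
Cycle = t_tx + RTT = 0.00029719 s.
Throughput = L / cycle = 60000 / 0.00029719 = 202 Mbps.

202 Mbps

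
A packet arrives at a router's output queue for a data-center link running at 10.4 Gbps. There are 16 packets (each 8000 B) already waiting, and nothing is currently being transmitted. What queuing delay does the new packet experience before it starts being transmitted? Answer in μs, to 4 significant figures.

Each queued packet: L/R = 64000/10400000000 = 6.15385 μs.
16 queued → 98.4615 μs.
Queuing delay = 98.46 μs.

98.46 μs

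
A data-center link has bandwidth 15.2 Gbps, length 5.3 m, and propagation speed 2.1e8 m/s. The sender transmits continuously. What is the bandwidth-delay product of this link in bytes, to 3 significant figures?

48.0 bytes

Propagation delay = 5.3 / 210000000 = 2.52381e-08 s.
BDP = R × t_prop = 15200000000 × 2.52381e-08 = 383.619 bits.
In bytes: 383.619/8 = 48.0 bytes.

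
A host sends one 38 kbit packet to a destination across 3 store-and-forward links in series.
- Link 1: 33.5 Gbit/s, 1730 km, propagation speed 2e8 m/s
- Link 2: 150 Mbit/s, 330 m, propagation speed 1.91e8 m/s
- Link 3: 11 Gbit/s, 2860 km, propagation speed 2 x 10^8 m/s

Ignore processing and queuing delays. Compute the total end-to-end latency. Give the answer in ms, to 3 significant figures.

L = 38000 bits.
Transmission delays (L/R per hop): 0.00113433, 0.253333, 0.00345455 ms; sum = 0.257922 ms.
Propagation delays (d/s per hop): 8.65, 0.00172775, 14.3 ms; sum = 22.9517 ms.
End-to-end = 23.2 ms.

23.2 ms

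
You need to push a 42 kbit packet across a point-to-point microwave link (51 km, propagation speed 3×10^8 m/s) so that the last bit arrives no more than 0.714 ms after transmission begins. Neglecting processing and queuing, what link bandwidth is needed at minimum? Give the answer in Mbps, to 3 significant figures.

77.2 Mbps

Propagation delay = 51000 / 300000000 = 0.17 ms.
Transmission budget = 0.714 − 0.17 = 0.544 ms.
R ≥ L / t_tx = 42000 bits / 0.000544 s = 77.2 Mbps.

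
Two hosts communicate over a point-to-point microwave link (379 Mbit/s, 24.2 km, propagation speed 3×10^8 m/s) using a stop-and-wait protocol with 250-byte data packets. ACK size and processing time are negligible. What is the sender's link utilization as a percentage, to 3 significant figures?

3.17 %

t_tx = L/R = 2000/379000000 = 5.27704e-06 s.
t_prop = 24200/300000000 = 8.06667e-05 s; RTT = 0.000161333 s.
Cycle = t_tx + RTT = 0.00016661 s.
Utilization = t_tx / cycle = 5.27704e-06/0.00016661 = 3.17 %.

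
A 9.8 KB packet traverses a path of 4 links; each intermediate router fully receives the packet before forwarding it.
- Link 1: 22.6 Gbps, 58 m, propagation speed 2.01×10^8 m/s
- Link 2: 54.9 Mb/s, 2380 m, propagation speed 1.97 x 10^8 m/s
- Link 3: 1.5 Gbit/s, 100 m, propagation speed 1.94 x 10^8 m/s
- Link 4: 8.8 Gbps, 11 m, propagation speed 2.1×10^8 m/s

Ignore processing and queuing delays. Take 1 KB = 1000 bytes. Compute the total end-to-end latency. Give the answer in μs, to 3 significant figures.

L = 78400 bits.
Transmission delays (L/R per hop): 3.46903, 1428.05, 52.2667, 8.90909 μs; sum = 1492.7 μs.
Propagation delays (d/s per hop): 0.288557, 12.0812, 0.515464, 0.052381 μs; sum = 12.9376 μs.
End-to-end = 1510 μs.

1510 μs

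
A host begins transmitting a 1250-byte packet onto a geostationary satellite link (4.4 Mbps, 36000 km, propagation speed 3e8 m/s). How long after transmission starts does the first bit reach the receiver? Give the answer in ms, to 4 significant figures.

First bit experiences only propagation delay: d/s = 36000000/300000000 = 120.0 ms.

120.0 ms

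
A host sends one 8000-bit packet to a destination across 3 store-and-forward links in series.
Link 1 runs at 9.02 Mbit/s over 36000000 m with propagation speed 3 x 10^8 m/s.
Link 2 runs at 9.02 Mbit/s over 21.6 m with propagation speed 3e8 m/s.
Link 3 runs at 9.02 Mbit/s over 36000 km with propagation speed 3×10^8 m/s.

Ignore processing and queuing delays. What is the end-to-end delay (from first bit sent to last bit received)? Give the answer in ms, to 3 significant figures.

243 ms

Transmission delay per hop = L/R = 8000/9020000 = 0.886918 ms; 3 hops → 2.66075 ms.
Propagation delays (d/s per hop): 120, 7.2e-05, 120 ms; sum = 240 ms.
End-to-end = 243 ms.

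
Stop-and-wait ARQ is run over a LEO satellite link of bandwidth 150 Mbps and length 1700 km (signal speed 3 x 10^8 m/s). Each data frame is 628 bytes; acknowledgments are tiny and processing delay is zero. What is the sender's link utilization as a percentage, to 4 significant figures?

0.2947 %

t_tx = L/R = 5024/150000000 = 3.34933e-05 s.
t_prop = 1700000/300000000 = 0.00566667 s; RTT = 0.0113333 s.
Cycle = t_tx + RTT = 0.0113668 s.
Utilization = t_tx / cycle = 3.34933e-05/0.0113668 = 0.2947 %.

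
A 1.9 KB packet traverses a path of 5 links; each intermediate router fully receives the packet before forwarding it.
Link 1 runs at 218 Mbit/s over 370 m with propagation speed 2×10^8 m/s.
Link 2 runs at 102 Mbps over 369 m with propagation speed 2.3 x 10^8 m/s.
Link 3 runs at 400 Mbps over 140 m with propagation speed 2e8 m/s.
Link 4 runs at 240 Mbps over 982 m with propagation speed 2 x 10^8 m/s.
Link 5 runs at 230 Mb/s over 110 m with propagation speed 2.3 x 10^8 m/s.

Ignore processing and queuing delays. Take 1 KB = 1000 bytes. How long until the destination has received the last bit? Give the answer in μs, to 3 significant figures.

L = 15200 bits.
Transmission delays (L/R per hop): 69.7248, 149.02, 38, 63.3333, 66.087 μs; sum = 386.165 μs.
Propagation delays (d/s per hop): 1.85, 1.60435, 0.7, 4.91, 0.478261 μs; sum = 9.54261 μs.
End-to-end = 396 μs.

396 μs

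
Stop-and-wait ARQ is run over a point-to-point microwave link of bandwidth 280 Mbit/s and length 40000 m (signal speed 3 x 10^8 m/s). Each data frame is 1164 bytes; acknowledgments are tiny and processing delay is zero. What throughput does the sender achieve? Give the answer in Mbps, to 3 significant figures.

t_tx = L/R = 9312/280000000 = 3.32571e-05 s.
t_prop = 40000/300000000 = 0.000133333 s; RTT = 0.000266667 s.
Cycle = t_tx + RTT = 0.000299924 s.
Throughput = L / cycle = 9312 / 0.000299924 = 31.0 Mbps.

31.0 Mbps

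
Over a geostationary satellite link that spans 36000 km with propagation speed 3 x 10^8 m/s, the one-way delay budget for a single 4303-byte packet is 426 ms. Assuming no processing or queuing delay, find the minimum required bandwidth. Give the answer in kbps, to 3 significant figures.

112 kbps

L = 34424 bits.
Propagation delay = 36000000 / 300000000 = 120 ms.
Transmission budget = 426 − 120 = 306 ms.
R ≥ L / t_tx = 34424 bits / 0.306 s = 112 kbps.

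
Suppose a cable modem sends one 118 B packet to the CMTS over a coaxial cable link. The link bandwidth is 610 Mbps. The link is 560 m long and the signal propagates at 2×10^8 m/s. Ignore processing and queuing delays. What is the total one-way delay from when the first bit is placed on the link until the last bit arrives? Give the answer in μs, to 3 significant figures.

4.35 μs

L = 118 × 8 = 944 bits.
Transmission delay = L/R = 944 / 610000000 = 1.54754 μs.
Propagation delay = d/s = 560 m / 200000000 m/s = 2.8 μs.
Total = 4.35 μs.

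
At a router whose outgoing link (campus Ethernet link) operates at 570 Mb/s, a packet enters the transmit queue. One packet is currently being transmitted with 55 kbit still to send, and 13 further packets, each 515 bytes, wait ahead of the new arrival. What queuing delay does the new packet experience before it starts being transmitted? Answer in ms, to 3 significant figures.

Each queued packet: L/R = 4120/570000000 = 0.00722807 ms.
13 queued → 0.0939649 ms.
Plus remaining 55000 bits of current packet: 0.0964912 ms.
Queuing delay = 0.190 ms.

0.190 ms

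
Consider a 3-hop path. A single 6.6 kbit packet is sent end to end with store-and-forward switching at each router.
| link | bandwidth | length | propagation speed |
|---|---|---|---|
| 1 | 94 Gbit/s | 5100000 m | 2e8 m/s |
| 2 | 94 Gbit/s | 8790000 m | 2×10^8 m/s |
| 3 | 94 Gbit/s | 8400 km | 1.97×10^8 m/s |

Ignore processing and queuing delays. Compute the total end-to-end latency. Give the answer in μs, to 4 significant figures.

L = 6600 bits.
Transmission delay per hop = L/R = 6600/94000000000 = 0.0702128 μs; 3 hops → 0.210638 μs.
Propagation delays (d/s per hop): 25500, 43950, 42639.6 μs; sum = 112090 μs.
End-to-end = 112100 μs.

112100 μs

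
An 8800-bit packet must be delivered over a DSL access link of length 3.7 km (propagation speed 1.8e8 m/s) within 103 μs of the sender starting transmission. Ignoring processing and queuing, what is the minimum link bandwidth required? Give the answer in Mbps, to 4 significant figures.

106.7 Mbps

Propagation delay = 3700 / 180000000 = 20.5556 μs.
Transmission budget = 103 − 20.5556 = 82.4444 μs.
R ≥ L / t_tx = 8800 bits / 8.24444e-05 s = 106.7 Mbps.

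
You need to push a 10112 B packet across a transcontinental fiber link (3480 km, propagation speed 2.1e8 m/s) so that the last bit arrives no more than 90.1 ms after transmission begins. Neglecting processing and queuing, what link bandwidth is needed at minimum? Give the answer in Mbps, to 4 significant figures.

1.100 Mbps

L = 80896 bits.
Propagation delay = 3480000 / 210000000 = 16.5714 ms.
Transmission budget = 90.1 − 16.5714 = 73.5286 ms.
R ≥ L / t_tx = 80896 bits / 0.0735286 s = 1.100 Mbps.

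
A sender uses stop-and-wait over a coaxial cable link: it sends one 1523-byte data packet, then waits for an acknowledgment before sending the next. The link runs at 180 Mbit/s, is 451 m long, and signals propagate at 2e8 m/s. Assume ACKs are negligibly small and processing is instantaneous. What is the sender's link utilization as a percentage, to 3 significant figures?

93.8 %

t_tx = L/R = 12184/180000000 = 6.76889e-05 s.
t_prop = 451/200000000 = 2.255e-06 s; RTT = 4.51e-06 s.
Cycle = t_tx + RTT = 7.21989e-05 s.
Utilization = t_tx / cycle = 6.76889e-05/7.21989e-05 = 93.8 %.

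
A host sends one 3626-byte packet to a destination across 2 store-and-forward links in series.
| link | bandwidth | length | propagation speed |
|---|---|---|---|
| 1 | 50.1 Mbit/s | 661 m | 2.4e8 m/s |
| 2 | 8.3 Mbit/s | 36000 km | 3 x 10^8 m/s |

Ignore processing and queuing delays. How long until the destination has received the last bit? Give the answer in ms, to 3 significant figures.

124 ms

L = 3626 × 8 = 29008 bits.
Transmission delays (L/R per hop): 0.579002, 3.49494 ms; sum = 4.07394 ms.
Propagation delays (d/s per hop): 0.00275417, 120 ms; sum = 120.003 ms.
End-to-end = 124 ms.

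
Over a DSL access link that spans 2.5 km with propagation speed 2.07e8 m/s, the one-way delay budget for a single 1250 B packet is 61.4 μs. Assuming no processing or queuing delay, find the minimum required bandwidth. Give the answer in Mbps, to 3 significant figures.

L = 10000 bits.
Propagation delay = 2500 / 2.07e+08 = 12.0773 μs.
Transmission budget = 61.4 − 12.0773 = 49.3227 μs.
R ≥ L / t_tx = 10000 bits / 4.93227e-05 s = 203 Mbps.

203 Mbps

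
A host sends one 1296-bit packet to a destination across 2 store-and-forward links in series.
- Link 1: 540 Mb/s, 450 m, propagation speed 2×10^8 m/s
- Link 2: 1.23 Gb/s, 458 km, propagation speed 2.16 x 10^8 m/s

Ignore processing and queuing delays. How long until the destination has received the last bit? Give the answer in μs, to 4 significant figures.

Transmission delays (L/R per hop): 2.4, 1.05366 μs; sum = 3.45366 μs.
Propagation delays (d/s per hop): 2.25, 2120.37 μs; sum = 2122.62 μs.
End-to-end = 2126 μs.

2126 μs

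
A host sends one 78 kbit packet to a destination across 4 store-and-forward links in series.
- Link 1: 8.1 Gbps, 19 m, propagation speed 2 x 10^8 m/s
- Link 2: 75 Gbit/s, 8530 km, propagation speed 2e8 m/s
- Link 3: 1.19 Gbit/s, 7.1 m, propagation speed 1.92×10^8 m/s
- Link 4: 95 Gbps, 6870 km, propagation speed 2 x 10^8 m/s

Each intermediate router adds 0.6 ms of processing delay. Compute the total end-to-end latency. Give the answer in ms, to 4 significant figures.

L = 78000 bits.
Transmission delays (L/R per hop): 0.00962963, 0.00104, 0.0655462, 0.000821053 ms; sum = 0.0770369 ms.
Propagation delays (d/s per hop): 9.5e-05, 42.65, 3.69792e-05, 34.35 ms; sum = 77.0001 ms.
Processing at 3 router(s): 3 × 0.6 ms = 1.8 ms.
End-to-end = 78.88 ms.

78.88 ms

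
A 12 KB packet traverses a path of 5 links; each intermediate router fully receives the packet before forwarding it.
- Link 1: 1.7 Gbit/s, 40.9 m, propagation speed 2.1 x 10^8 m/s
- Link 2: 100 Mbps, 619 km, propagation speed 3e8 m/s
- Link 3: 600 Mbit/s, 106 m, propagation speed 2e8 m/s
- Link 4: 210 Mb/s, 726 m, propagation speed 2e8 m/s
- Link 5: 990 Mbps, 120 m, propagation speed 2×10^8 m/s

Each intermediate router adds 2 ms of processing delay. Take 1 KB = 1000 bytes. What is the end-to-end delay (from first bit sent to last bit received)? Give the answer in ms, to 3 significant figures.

L = 96000 bits.
Transmission delays (L/R per hop): 0.0564706, 0.96, 0.16, 0.457143, 0.0969697 ms; sum = 1.73058 ms.
Propagation delays (d/s per hop): 0.000194762, 2.06333, 0.00053, 0.00363, 0.0006 ms; sum = 2.06829 ms.
Processing at 4 router(s): 4 × 2 ms = 8 ms.
End-to-end = 11.8 ms.

11.8 ms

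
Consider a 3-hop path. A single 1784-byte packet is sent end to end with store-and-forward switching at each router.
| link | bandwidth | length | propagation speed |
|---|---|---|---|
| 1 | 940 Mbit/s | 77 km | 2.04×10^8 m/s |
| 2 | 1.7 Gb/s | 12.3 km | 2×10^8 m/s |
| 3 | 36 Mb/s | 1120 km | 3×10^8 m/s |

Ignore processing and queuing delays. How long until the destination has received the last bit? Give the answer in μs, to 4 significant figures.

L = 1784 × 8 = 14272 bits.
Transmission delays (L/R per hop): 15.183, 8.39529, 396.444 μs; sum = 420.023 μs.
Propagation delays (d/s per hop): 377.451, 61.5, 3733.33 μs; sum = 4172.28 μs.
End-to-end = 4592 μs.

4592 μs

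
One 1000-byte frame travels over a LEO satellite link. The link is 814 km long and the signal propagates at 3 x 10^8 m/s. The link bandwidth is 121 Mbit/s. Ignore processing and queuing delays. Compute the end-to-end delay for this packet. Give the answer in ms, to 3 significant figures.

2.78 ms

L = 1000 × 8 = 8000 bits.
Transmission delay = L/R = 8000 / 121000000 = 0.0661157 ms.
Propagation delay = d/s = 814000 m / 300000000 m/s = 2.71333 ms.
Total = 2.78 ms.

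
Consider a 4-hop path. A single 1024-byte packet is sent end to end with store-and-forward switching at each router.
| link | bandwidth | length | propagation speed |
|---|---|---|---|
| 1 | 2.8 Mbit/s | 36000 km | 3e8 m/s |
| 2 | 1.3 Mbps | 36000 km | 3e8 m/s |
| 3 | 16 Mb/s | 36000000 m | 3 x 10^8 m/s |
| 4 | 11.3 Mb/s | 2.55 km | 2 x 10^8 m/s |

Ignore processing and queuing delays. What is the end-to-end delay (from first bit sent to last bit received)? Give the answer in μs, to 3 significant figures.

370000 μs

L = 1024 × 8 = 8192 bits.
Transmission delays (L/R per hop): 2925.71, 6301.54, 512, 724.956 μs; sum = 10464.2 μs.
Propagation delays (d/s per hop): 120000, 120000, 120000, 12.75 μs; sum = 360013 μs.
End-to-end = 370000 μs.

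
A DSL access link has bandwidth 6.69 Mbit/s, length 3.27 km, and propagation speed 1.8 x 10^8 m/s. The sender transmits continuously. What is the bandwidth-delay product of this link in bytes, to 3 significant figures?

Propagation delay = 3270 / 180000000 = 1.81667e-05 s.
BDP = R × t_prop = 6690000 × 1.81667e-05 = 121.535 bits.
In bytes: 121.535/8 = 15.2 bytes.

15.2 bytes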